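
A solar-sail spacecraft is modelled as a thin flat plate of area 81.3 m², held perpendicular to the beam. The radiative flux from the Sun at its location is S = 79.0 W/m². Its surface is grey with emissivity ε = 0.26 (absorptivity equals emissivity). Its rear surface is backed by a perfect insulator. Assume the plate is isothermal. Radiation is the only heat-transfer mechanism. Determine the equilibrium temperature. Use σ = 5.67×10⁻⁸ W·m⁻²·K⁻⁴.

T ≈ 193 K

At equilibrium, absorbed power = emitted power.
Absorbing cross-section = A = 81.30 m²; emitting surface = A = 81.30 m² (ratio 1).
εS·A_cross = εσ·A_surf·T⁴  ⇒  T⁴ = S/(1σ)   (ε cancels).
T⁴ = 79.0/(1·5.67×10⁻⁸) = 1.393×10⁹ K⁴.
T = (1.393×10⁹)^(1/4).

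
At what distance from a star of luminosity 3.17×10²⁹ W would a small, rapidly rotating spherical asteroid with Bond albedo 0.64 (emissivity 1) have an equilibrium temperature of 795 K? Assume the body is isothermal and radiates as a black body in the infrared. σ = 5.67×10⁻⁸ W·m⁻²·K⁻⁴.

d ≈ 3.17×10¹¹ m

For an isothermal black-emitting sphere, (1−a)S·πr² = σ·4πr²·T⁴ ⇒ S = 4σT⁴/(1−a).
S = 4·5.67×10⁻⁸·(795)⁴/0.360 = 2.517×10⁵ W/m².
Flux falls as S = L/(4πd²), so d = √(L/(4πS)) = √(3.17×10²⁹/(4π·2.517×10⁵)).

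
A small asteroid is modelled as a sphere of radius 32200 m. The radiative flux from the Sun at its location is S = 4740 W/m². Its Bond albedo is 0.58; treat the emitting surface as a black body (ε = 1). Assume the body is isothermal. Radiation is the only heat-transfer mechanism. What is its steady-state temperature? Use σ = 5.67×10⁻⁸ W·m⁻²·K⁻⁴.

At equilibrium, absorbed power = emitted power.
Absorbing cross-section = πr² = 3.257×10⁹ m²; emitting surface = 4πr² = 1.303×10¹⁰ m² (ratio 4).
(1−a)S·A_cross = εσ·A_surf·T⁴  ⇒  T⁴ = (1−a)S/(4σ).
T⁴ = 0.420·4740/(4·5.67×10⁻⁸) = 8.778×10⁹ K⁴.
T = (8.778×10⁹)^(1/4).

T ≈ 306 K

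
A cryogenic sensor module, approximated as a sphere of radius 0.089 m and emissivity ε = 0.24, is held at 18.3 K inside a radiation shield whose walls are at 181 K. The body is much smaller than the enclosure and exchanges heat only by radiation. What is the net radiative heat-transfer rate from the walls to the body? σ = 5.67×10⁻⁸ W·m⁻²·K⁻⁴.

For a small grey body in a large enclosure: P_net = εσA(T_body⁴ − T_wall⁴).
A = 4πr² = 0.09954 m²; T_body⁴ − T_wall⁴ = 1.122×10⁵ − 1.073×10⁹ = -1.073×10⁹ K⁴.
|P_net| = 0.24·5.67×10⁻⁸·0.09954·1.073×10⁹.

P_net ≈ 1.45 W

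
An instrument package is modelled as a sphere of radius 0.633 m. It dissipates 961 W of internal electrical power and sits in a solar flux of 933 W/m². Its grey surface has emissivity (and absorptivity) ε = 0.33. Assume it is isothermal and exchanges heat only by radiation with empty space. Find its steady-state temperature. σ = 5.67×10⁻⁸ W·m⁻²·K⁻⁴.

At steady state, absorbed solar power + internal power = radiated power.
Absorbed: α·S·A_cross = 0.33·933·1.259 = 387.6 W (cross-section πr²).
Total input = 387.6 + 961 = 1349 W.
Radiated: εσ·A_surf·T⁴ with A_surf = 4πr² = 5.035 m².
T⁴ = 1349/(0.33·5.67×10⁻⁸·5.035) = 1.431×10¹⁰ K⁴.

T ≈ 346 K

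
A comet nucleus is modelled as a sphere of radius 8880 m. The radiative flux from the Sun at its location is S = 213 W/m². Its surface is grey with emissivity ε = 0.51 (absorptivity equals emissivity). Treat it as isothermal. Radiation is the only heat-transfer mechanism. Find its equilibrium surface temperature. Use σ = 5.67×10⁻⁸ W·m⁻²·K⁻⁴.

At equilibrium, absorbed power = emitted power.
Absorbing cross-section = πr² = 2.477×10⁸ m²; emitting surface = 4πr² = 9.909×10⁸ m² (ratio 4).
εS·A_cross = εσ·A_surf·T⁴  ⇒  T⁴ = S/(4σ)   (ε cancels).
T⁴ = 213/(4·5.67×10⁻⁸) = 9.392×10⁸ K⁴.
T = (9.392×10⁸)^(1/4).

T ≈ 175 K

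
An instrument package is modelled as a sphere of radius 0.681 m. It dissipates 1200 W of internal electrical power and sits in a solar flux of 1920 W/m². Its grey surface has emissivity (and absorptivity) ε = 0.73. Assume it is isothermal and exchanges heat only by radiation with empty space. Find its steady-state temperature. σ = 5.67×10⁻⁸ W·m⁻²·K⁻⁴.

T ≈ 340 K

At steady state, absorbed solar power + internal power = radiated power.
Absorbed: α·S·A_cross = 0.73·1920·1.457 = 2042 W (cross-section πr²).
Total input = 2042 + 1200 = 3242 W.
Radiated: εσ·A_surf·T⁴ with A_surf = 4πr² = 5.828 m².
T⁴ = 3242/(0.73·5.67×10⁻⁸·5.828) = 1.344×10¹⁰ K⁴.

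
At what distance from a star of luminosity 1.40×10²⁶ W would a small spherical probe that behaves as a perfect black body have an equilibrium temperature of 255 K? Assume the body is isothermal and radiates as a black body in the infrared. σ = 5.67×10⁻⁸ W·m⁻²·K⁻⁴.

For an isothermal black-emitting sphere, (1−a)S·πr² = σ·4πr²·T⁴ ⇒ S = 4σT⁴/(1−a).
S = 4·5.67×10⁻⁸·(255)⁴/1.00 = 959.0 W/m².
Flux falls as S = L/(4πd²), so d = √(L/(4πS)) = √(1.40×10²⁶/(4π·959.0)).

d ≈ 1.08×10¹¹ m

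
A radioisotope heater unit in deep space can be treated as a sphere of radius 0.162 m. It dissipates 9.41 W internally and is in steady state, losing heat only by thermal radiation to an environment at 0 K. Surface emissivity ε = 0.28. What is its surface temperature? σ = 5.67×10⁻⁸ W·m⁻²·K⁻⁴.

T ≈ 206 K

Steady state: internal power = radiated power, P = εσA T⁴.
Radiating area A = 4πr² = 0.3298 m².
T⁴ = P/(εσA) = 9.41/(0.28·5.67×10⁻⁸·0.3298) = 1.797×10⁹ K⁴.
T = (1.797×10⁹)^(1/4).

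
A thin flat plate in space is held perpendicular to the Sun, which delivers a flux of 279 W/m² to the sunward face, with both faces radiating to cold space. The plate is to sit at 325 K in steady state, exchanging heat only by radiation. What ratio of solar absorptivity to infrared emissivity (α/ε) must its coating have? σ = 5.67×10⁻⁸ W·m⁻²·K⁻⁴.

Balance: αS·A = εσ·2A·T⁴ ⇒ α/ε = 2σT⁴/S.
α/ε = 2·5.67×10⁻⁸·(325)⁴/279 = 2·5.67×10⁻⁸·1.116×10¹⁰/279.

α/ε ≈ 4.53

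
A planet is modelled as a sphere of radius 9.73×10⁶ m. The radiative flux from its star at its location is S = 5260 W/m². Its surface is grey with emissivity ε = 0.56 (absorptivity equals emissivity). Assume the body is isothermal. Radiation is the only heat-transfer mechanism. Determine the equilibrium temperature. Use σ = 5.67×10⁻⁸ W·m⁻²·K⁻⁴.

At equilibrium, absorbed power = emitted power.
Absorbing cross-section = πr² = 2.974×10¹⁴ m²; emitting surface = 4πr² = 1.190×10¹⁵ m² (ratio 4).
εS·A_cross = εσ·A_surf·T⁴  ⇒  T⁴ = S/(4σ)   (ε cancels).
T⁴ = 5260/(4·5.67×10⁻⁸) = 2.319×10¹⁰ K⁴.
T = (2.319×10¹⁰)^(1/4).

T ≈ 390 K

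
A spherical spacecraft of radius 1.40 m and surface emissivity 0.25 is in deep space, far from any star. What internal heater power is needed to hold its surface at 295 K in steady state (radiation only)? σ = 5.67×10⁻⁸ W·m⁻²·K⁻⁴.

P ≈ 2640 W

P = εσ·4πr²·T⁴.
4πr² = 24.63 m²; T⁴ = 7.573×10⁹ K⁴.
P = 0.25·5.67×10⁻⁸·24.63·7.573×10⁹.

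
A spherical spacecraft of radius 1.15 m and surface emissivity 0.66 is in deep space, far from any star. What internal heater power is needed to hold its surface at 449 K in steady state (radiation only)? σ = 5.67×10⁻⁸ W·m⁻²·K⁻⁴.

P ≈ 25300 W

P = εσ·4πr²·T⁴.
4πr² = 16.62 m²; T⁴ = 4.064×10¹⁰ K⁴.
P = 0.66·5.67×10⁻⁸·16.62·4.064×10¹⁰.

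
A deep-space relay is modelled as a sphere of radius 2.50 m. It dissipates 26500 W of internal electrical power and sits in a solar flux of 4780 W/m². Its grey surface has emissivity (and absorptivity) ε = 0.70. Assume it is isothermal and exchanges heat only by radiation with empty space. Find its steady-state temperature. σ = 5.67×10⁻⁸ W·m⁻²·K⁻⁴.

T ≈ 415 K

At steady state, absorbed solar power + internal power = radiated power.
Absorbed: α·S·A_cross = 0.70·4780·19.63 = 65700 W (cross-section πr²).
Total input = 65700 + 26500 = 92200 W.
Radiated: εσ·A_surf·T⁴ with A_surf = 4πr² = 78.54 m².
T⁴ = 92200/(0.70·5.67×10⁻⁸·78.54) = 2.958×10¹⁰ K⁴.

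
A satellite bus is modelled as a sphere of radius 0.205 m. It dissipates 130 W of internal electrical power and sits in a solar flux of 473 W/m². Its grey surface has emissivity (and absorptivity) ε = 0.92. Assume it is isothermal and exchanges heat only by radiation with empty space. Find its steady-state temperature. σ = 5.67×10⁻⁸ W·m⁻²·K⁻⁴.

At steady state, absorbed solar power + internal power = radiated power.
Absorbed: α·S·A_cross = 0.92·473·0.1320 = 57.45 W (cross-section πr²).
Total input = 57.45 + 130 = 187.5 W.
Radiated: εσ·A_surf·T⁴ with A_surf = 4πr² = 0.5281 m².
T⁴ = 187.5/(0.92·5.67×10⁻⁸·0.5281) = 6.805×10⁹ K⁴.

T ≈ 287 K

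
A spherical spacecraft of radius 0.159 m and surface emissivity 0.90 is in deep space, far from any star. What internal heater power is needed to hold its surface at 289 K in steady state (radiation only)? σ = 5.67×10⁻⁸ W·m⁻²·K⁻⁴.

P ≈ 113 W

P = εσ·4πr²·T⁴.
4πr² = 0.3177 m²; T⁴ = 6.976×10⁹ K⁴.
P = 0.90·5.67×10⁻⁸·0.3177·6.976×10⁹.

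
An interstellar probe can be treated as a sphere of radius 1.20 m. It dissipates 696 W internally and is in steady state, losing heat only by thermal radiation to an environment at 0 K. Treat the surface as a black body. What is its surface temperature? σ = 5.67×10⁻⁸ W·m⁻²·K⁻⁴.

T ≈ 161 K

Steady state: internal power = radiated power, P = εσA T⁴.
Radiating area A = 4πr² = 18.10 m².
T⁴ = P/(εσA) = 696/(1.0·5.67×10⁻⁸·18.10) = 6.783×10⁸ K⁴.
T = (6.783×10⁸)^(1/4).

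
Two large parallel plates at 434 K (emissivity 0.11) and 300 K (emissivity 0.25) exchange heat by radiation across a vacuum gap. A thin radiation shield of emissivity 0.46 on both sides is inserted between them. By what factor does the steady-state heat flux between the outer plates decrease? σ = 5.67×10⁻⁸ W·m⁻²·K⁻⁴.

factor ≈ 1.28

Without shield: q₀ = σΔ(T⁴)/(1/ε₁+1/ε₂−1) with denominator 12.09.
With shield the two gaps are in series; the resistances add: (1/ε₁+1/ε_s−1)+(1/ε_s+1/ε₂−1) = 10.26+5.174 = 15.44.
Heat-flux ratio q₀/q = 15.44/12.09.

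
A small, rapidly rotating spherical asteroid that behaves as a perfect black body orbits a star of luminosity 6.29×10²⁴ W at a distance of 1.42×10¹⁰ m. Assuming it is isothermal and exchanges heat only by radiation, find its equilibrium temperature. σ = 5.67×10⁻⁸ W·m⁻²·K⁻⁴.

T ≈ 323 K

First find the stellar flux at distance d: S = L/(4πd²) = 6.29×10²⁴/(4π·(1.42×10¹⁰)²) = 2482 W/m².
For an isothermal sphere, absorbed (1−a)S·πr² = emitted σ·4πr²·T⁴, so T⁴ = (1−a)S/(4σ).
T⁴ = 1.00·2482/(4·5.67×10⁻⁸) = 1.095×10¹⁰ K⁴.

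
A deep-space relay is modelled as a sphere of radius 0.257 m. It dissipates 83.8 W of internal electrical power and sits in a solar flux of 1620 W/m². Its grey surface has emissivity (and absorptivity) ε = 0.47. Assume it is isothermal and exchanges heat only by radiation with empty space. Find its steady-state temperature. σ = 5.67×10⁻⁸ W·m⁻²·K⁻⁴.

At steady state, absorbed solar power + internal power = radiated power.
Absorbed: α·S·A_cross = 0.47·1620·0.2075 = 158.0 W (cross-section πr²).
Total input = 158.0 + 83.8 = 241.8 W.
Radiated: εσ·A_surf·T⁴ with A_surf = 4πr² = 0.8300 m².
T⁴ = 241.8/(0.47·5.67×10⁻⁸·0.8300) = 1.093×10¹⁰ K⁴.

T ≈ 323 K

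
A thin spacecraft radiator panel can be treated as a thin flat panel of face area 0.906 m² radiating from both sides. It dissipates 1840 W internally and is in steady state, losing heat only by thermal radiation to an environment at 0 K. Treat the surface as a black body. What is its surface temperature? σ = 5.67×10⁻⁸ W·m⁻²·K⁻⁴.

T ≈ 366 K

Steady state: internal power = radiated power, P = εσA T⁴.
Radiating area A = 2·0.906 = 1.812 m².
T⁴ = P/(εσA) = 1840/(1.0·5.67×10⁻⁸·1.812) = 1.791×10¹⁰ K⁴.
T = (1.791×10¹⁰)^(1/4).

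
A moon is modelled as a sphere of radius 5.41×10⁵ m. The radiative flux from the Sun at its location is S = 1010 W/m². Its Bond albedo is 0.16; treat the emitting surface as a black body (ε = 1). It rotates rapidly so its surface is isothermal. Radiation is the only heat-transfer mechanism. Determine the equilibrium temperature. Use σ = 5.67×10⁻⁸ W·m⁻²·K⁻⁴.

At equilibrium, absorbed power = emitted power.
Absorbing cross-section = πr² = 9.195×10¹¹ m²; emitting surface = 4πr² = 3.678×10¹² m² (ratio 4).
(1−a)S·A_cross = εσ·A_surf·T⁴  ⇒  T⁴ = (1−a)S/(4σ).
T⁴ = 0.840·1010/(4·5.67×10⁻⁸) = 3.741×10⁹ K⁴.
T = (3.741×10⁹)^(1/4).

T ≈ 247 K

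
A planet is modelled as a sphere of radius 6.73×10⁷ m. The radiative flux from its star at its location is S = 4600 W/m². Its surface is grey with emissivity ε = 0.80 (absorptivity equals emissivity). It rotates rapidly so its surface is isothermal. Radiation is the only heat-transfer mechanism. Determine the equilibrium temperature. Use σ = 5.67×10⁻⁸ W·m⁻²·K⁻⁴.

T ≈ 377 K

At equilibrium, absorbed power = emitted power.
Absorbing cross-section = πr² = 1.423×10¹⁶ m²; emitting surface = 4πr² = 5.692×10¹⁶ m² (ratio 4).
εS·A_cross = εσ·A_surf·T⁴  ⇒  T⁴ = S/(4σ)   (ε cancels).
T⁴ = 4600/(4·5.67×10⁻⁸) = 2.028×10¹⁰ K⁴.
T = (2.028×10¹⁰)^(1/4).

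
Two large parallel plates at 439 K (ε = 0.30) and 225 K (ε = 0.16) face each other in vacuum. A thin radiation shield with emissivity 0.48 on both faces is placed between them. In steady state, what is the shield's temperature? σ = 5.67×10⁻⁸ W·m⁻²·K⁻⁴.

In steady state the net flux on the hot side equals that on the cold side.
σ(T₁⁴−T_s⁴)/D₁ = σ(T_s⁴−T₂⁴)/D₂, with D₁ = 1/ε₁+1/ε_s−1 = 4.417, D₂ = 1/ε_s+1/ε₂−1 = 7.333.
Solve for T_s⁴: T_s⁴ = (D₂·T₁⁴ + D₁·T₂⁴)/(D₁+D₂) = 2.414×10¹⁰ K⁴.

T_s ≈ 394 K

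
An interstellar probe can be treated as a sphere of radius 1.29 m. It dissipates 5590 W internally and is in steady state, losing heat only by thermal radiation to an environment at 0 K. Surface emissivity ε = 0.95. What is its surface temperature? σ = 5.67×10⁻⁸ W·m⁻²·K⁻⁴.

Steady state: internal power = radiated power, P = εσA T⁴.
Radiating area A = 4πr² = 20.91 m².
T⁴ = P/(εσA) = 5590/(0.95·5.67×10⁻⁸·20.91) = 4.963×10⁹ K⁴.
T = (4.963×10⁹)^(1/4).

T ≈ 265 K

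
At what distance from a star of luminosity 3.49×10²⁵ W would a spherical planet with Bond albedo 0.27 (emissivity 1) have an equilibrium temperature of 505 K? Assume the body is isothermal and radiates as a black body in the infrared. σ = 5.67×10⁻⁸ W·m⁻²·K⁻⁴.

d ≈ 1.17×10¹⁰ m

For an isothermal black-emitting sphere, (1−a)S·πr² = σ·4πr²·T⁴ ⇒ S = 4σT⁴/(1−a).
S = 4·5.67×10⁻⁸·(505)⁴/0.730 = 20210 W/m².
Flux falls as S = L/(4πd²), so d = √(L/(4πS)) = √(3.49×10²⁵/(4π·20210)).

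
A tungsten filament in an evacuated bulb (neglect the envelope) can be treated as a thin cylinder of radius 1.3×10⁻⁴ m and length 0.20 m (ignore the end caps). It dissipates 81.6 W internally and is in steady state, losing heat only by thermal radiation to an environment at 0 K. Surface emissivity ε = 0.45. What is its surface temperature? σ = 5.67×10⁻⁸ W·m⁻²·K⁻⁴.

Steady state: internal power = radiated power, P = εσA T⁴.
Radiating area A = 2πrL = 1.634×10⁻⁴ m².
T⁴ = P/(εσA) = 81.6/(0.45·5.67×10⁻⁸·1.634×10⁻⁴) = 1.958×10¹³ K⁴.
T = (1.958×10¹³)^(1/4).

T ≈ 2100 K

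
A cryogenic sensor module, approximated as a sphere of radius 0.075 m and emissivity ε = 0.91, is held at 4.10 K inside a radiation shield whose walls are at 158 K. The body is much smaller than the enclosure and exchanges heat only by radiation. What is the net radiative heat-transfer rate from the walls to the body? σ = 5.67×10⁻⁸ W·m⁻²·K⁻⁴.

For a small grey body in a large enclosure: P_net = εσA(T_body⁴ − T_wall⁴).
A = 4πr² = 0.07069 m²; T_body⁴ − T_wall⁴ = 282.6 − 6.232×10⁸ = -6.232×10⁸ K⁴.
|P_net| = 0.91·5.67×10⁻⁸·0.07069·6.232×10⁸.

P_net ≈ 2.27 W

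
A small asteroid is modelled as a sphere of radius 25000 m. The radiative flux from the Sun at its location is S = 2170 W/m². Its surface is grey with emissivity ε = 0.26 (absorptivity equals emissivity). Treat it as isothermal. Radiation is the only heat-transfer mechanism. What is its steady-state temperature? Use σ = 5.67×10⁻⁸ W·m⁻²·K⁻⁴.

At equilibrium, absorbed power = emitted power.
Absorbing cross-section = πr² = 1.963×10⁹ m²; emitting surface = 4πr² = 7.854×10⁹ m² (ratio 4).
εS·A_cross = εσ·A_surf·T⁴  ⇒  T⁴ = S/(4σ)   (ε cancels).
T⁴ = 2170/(4·5.67×10⁻⁸) = 9.568×10⁹ K⁴.
T = (9.568×10⁹)^(1/4).

T ≈ 313 K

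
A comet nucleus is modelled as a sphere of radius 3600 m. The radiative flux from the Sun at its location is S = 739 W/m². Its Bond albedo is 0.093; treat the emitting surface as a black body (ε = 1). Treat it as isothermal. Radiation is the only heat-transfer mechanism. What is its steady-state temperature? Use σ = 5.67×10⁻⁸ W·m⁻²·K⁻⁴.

At equilibrium, absorbed power = emitted power.
Absorbing cross-section = πr² = 4.072×10⁷ m²; emitting surface = 4πr² = 1.629×10⁸ m² (ratio 4).
(1−a)S·A_cross = εσ·A_surf·T⁴  ⇒  T⁴ = (1−a)S/(4σ).
T⁴ = 0.907·739/(4·5.67×10⁻⁸) = 2.955×10⁹ K⁴.
T = (2.955×10⁹)^(1/4).

T ≈ 233 K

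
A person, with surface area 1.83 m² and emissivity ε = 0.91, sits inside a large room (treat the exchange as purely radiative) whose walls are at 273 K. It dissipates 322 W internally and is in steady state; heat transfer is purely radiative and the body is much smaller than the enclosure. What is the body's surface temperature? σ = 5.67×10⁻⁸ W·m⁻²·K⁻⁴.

T ≈ 308 K

For a small grey body in a large enclosure, net radiated power = εσA(T⁴ − T_w⁴).
Steady state: P = εσA(T⁴ − T_w⁴) with A = 1.83 m².
T⁴ = P/(εσA) + T_w⁴ = 322/(0.91·5.67×10⁻⁸·1.830) + (273)⁴
    = 3.410×10⁹ + 5.555×10⁹ = 8.965×10⁹ K⁴.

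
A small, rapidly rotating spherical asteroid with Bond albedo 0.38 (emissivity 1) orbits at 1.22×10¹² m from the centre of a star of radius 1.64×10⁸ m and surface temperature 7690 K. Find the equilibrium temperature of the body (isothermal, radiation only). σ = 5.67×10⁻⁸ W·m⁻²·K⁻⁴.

T ≈ 55.9 K

The star's surface emits σT_*⁴; at distance d the flux is S = σT_*⁴(R_*/d)².
S = 5.67×10⁻⁸·(7690)⁴·(1.64×10⁸/1.22×10¹²)² = 3.583 W/m².
For an isothermal sphere T⁴ = (1−a)S/(4σ) = 9.795×10⁶ K⁴.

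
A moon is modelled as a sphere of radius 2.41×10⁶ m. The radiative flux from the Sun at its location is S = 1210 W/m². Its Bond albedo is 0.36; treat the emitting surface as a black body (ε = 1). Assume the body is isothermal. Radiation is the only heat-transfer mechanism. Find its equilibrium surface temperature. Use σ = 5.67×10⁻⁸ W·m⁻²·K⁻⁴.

At equilibrium, absorbed power = emitted power.
Absorbing cross-section = πr² = 1.825×10¹³ m²; emitting surface = 4πr² = 7.299×10¹³ m² (ratio 4).
(1−a)S·A_cross = εσ·A_surf·T⁴  ⇒  T⁴ = (1−a)S/(4σ).
T⁴ = 0.640·1210/(4·5.67×10⁻⁸) = 3.414×10⁹ K⁴.
T = (3.414×10⁹)^(1/4).

T ≈ 242 K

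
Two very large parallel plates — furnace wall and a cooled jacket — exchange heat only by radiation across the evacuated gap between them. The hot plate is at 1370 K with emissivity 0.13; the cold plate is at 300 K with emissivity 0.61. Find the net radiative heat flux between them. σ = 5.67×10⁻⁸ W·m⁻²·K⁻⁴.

q ≈ 23900 W/m²

For two infinite grey parallel plates, q = σ(T₁⁴ − T₂⁴)/(1/ε₁ + 1/ε₂ − 1).
T₁⁴ − T₂⁴ = 3.523×10¹² − 8.100×10⁹ = 3.515×10¹² K⁴.
1/ε₁ + 1/ε₂ − 1 = 7.692 + 1.639 − 1 = 8.332.
q = 5.67×10⁻⁸ × 3.515×10¹² / 8.332.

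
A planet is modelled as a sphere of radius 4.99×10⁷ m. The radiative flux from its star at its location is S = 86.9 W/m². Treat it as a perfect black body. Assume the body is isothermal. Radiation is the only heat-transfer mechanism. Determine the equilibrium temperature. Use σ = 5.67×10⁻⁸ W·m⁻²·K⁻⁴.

T ≈ 140 K

At equilibrium, absorbed power = emitted power.
Absorbing cross-section = πr² = 7.823×10¹⁵ m²; emitting surface = 4πr² = 3.129×10¹⁶ m² (ratio 4).
S·A_cross = εσ·A_surf·T⁴  ⇒  T⁴ = S/(4σ).
T⁴ = 1.00·86.9/(4·5.67×10⁻⁸) = 3.832×10⁸ K⁴.
T = (3.832×10⁸)^(1/4).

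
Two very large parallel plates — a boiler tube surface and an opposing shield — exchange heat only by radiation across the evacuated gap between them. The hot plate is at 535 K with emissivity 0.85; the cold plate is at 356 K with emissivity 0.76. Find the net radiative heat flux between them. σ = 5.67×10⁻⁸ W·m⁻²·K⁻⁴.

For two infinite grey parallel plates, q = σ(T₁⁴ − T₂⁴)/(1/ε₁ + 1/ε₂ − 1).
T₁⁴ − T₂⁴ = 8.192×10¹⁰ − 1.606×10¹⁰ = 6.586×10¹⁰ K⁴.
1/ε₁ + 1/ε₂ − 1 = 1.176 + 1.316 − 1 = 1.492.
q = 5.67×10⁻⁸ × 6.586×10¹⁰ / 1.492.

q ≈ 2500 W/m²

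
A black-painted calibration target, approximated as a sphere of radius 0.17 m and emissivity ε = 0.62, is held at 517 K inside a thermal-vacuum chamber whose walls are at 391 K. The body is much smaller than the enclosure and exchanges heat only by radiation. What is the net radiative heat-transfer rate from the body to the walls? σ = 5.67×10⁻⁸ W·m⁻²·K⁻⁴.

P_net ≈ 614 W

For a small grey body in a large enclosure: P_net = εσA(T_body⁴ − T_wall⁴).
A = 4πr² = 0.3632 m²; T_body⁴ − T_wall⁴ = 7.144×10¹⁰ − 2.337×10¹⁰ = 4.807×10¹⁰ K⁴.
|P_net| = 0.62·5.67×10⁻⁸·0.3632·4.807×10¹⁰.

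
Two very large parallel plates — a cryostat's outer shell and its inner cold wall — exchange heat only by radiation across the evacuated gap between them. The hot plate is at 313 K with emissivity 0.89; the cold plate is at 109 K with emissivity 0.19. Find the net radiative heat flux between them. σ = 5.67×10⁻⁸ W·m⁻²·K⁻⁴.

For two infinite grey parallel plates, q = σ(T₁⁴ − T₂⁴)/(1/ε₁ + 1/ε₂ − 1).
T₁⁴ − T₂⁴ = 9.598×10⁹ − 1.412×10⁸ = 9.457×10⁹ K⁴.
1/ε₁ + 1/ε₂ − 1 = 1.124 + 5.263 − 1 = 5.387.
q = 5.67×10⁻⁸ × 9.457×10⁹ / 5.387.

q ≈ 99.5 W/m²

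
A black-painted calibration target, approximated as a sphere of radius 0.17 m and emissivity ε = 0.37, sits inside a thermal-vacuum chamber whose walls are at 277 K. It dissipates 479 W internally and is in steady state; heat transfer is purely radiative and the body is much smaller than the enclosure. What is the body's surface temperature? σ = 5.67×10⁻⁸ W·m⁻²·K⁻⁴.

T ≈ 512 K

For a small grey body in a large enclosure, net radiated power = εσA(T⁴ − T_w⁴).
Steady state: P = εσA(T⁴ − T_w⁴) with A = 4πr² = 0.3632 m².
T⁴ = P/(εσA) + T_w⁴ = 479/(0.37·5.67×10⁻⁸·0.3632) + (277)⁴
    = 6.287×10¹⁰ + 5.887×10⁹ = 6.876×10¹⁰ K⁴.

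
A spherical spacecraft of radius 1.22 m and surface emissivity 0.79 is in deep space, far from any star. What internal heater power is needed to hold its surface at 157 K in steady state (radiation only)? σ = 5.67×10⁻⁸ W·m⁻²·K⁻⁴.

P ≈ 509 W

P = εσ·4πr²·T⁴.
4πr² = 18.70 m²; T⁴ = 6.076×10⁸ K⁴.
P = 0.79·5.67×10⁻⁸·18.70·6.076×10⁸.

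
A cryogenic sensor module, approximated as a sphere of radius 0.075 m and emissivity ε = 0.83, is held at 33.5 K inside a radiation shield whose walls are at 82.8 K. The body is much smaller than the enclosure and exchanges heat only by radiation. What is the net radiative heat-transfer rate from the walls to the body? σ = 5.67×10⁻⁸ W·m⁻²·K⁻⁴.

P_net ≈ 0.152 W

For a small grey body in a large enclosure: P_net = εσA(T_body⁴ − T_wall⁴).
A = 4πr² = 0.07069 m²; T_body⁴ − T_wall⁴ = 1.259×10⁶ − 4.700×10⁷ = -4.574×10⁷ K⁴.
|P_net| = 0.83·5.67×10⁻⁸·0.07069·4.574×10⁷.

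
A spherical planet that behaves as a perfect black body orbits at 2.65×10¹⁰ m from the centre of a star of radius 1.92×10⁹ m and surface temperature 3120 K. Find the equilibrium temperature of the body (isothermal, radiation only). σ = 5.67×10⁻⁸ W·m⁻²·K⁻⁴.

T ≈ 594 K

The star's surface emits σT_*⁴; at distance d the flux is S = σT_*⁴(R_*/d)².
S = 5.67×10⁻⁸·(3120)⁴·(1.92×10⁹/2.65×10¹⁰)² = 28200 W/m².
For an isothermal sphere T⁴ = (1−a)S/(4σ) = 1.244×10¹¹ K⁴.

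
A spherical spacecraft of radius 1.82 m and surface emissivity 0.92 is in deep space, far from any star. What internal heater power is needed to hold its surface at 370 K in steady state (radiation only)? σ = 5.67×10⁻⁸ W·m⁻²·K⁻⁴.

P = εσ·4πr²·T⁴.
4πr² = 41.62 m²; T⁴ = 1.874×10¹⁰ K⁴.
P = 0.92·5.67×10⁻⁸·41.62·1.874×10¹⁰.

P ≈ 40700 W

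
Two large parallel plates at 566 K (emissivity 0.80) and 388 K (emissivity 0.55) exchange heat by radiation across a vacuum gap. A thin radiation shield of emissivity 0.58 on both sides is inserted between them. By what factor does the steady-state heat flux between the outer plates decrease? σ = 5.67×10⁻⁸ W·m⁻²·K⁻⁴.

factor ≈ 2.18

Without shield: q₀ = σΔ(T⁴)/(1/ε₁+1/ε₂−1) with denominator 2.068.
With shield the two gaps are in series; the resistances add: (1/ε₁+1/ε_s−1)+(1/ε_s+1/ε₂−1) = 1.974+2.542 = 4.516.
Heat-flux ratio q₀/q = 4.516/2.068.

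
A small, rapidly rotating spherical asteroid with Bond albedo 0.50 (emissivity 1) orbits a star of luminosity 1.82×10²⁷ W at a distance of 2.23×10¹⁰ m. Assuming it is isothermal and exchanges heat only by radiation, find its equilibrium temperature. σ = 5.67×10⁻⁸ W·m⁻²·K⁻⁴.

First find the stellar flux at distance d: S = L/(4πd²) = 1.82×10²⁷/(4π·(2.23×10¹⁰)²) = 2.912×10⁵ W/m².
For an isothermal sphere, absorbed (1−a)S·πr² = emitted σ·4πr²·T⁴, so T⁴ = (1−a)S/(4σ).
T⁴ = 0.500·2.912×10⁵/(4·5.67×10⁻⁸) = 6.421×10¹¹ K⁴.

T ≈ 895 K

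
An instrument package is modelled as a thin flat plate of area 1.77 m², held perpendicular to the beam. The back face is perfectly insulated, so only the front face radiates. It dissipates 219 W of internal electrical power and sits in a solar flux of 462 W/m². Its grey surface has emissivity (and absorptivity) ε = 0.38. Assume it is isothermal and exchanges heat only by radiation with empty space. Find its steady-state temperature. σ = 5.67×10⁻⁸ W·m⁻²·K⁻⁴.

At steady state, absorbed solar power + internal power = radiated power.
Absorbed: α·S·A_cross = 0.38·462·1.770 = 310.7 W (cross-section A).
Total input = 310.7 + 219 = 529.7 W.
Radiated: εσ·A_surf·T⁴ with A_surf = A = 1.770 m².
T⁴ = 529.7/(0.38·5.67×10⁻⁸·1.770) = 1.389×10¹⁰ K⁴.

T ≈ 343 K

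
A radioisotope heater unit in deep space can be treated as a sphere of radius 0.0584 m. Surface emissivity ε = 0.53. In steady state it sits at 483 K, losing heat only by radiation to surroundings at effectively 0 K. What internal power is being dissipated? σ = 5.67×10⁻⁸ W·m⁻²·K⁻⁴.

Steady state: P = εσA T⁴.
A = 4πr² = 0.04286 m²; T⁴ = (483)⁴ = 5.442×10¹⁰ K⁴.
P = 0.53 × 5.67×10⁻⁸ × 0.04286 × 5.442×10¹⁰.

P ≈ 70.1 W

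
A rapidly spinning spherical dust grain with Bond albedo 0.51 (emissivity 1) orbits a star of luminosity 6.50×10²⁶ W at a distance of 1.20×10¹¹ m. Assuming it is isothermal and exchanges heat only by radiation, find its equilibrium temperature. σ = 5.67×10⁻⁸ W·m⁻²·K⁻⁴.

First find the stellar flux at distance d: S = L/(4πd²) = 6.50×10²⁶/(4π·(1.20×10¹¹)²) = 3592 W/m².
For an isothermal sphere, absorbed (1−a)S·πr² = emitted σ·4πr²·T⁴, so T⁴ = (1−a)S/(4σ).
T⁴ = 0.490·3592/(4·5.67×10⁻⁸) = 7.761×10⁹ K⁴.

T ≈ 297 K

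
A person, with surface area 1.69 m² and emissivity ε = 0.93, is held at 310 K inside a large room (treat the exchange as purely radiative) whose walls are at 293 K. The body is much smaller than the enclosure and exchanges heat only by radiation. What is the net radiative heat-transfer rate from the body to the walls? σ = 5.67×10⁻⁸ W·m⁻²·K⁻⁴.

For a small grey body in a large enclosure: P_net = εσA(T_body⁴ − T_wall⁴).
A = 1.69 m²; T_body⁴ − T_wall⁴ = 9.235×10⁹ − 7.370×10⁹ = 1.865×10⁹ K⁴.
|P_net| = 0.93·5.67×10⁻⁸·1.690·1.865×10⁹.

P_net ≈ 166 W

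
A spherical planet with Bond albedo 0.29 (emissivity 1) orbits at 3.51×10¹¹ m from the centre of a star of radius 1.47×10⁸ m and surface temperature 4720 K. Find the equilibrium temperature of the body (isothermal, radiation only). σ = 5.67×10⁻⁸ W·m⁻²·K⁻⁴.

T ≈ 62.7 K

The star's surface emits σT_*⁴; at distance d the flux is S = σT_*⁴(R_*/d)².
S = 5.67×10⁻⁸·(4720)⁴·(1.47×10⁸/3.51×10¹¹)² = 4.936 W/m².
For an isothermal sphere T⁴ = (1−a)S/(4σ) = 1.545×10⁷ K⁴.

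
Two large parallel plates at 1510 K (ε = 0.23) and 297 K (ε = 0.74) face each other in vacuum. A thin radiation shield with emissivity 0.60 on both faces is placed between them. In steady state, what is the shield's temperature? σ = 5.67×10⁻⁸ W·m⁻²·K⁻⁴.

T_s ≈ 1110 K

In steady state the net flux on the hot side equals that on the cold side.
σ(T₁⁴−T_s⁴)/D₁ = σ(T_s⁴−T₂⁴)/D₂, with D₁ = 1/ε₁+1/ε_s−1 = 5.014, D₂ = 1/ε_s+1/ε₂−1 = 2.018.
Solve for T_s⁴: T_s⁴ = (D₂·T₁⁴ + D₁·T₂⁴)/(D₁+D₂) = 1.497×10¹² K⁴.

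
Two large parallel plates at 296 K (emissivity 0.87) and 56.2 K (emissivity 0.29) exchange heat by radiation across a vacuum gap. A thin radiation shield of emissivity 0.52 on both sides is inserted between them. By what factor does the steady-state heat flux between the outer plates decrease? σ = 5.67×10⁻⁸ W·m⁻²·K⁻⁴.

factor ≈ 1.79

Without shield: q₀ = σΔ(T⁴)/(1/ε₁+1/ε₂−1) with denominator 3.598.
With shield the two gaps are in series; the resistances add: (1/ε₁+1/ε_s−1)+(1/ε_s+1/ε₂−1) = 2.073+4.371 = 6.444.
Heat-flux ratio q₀/q = 6.444/3.598.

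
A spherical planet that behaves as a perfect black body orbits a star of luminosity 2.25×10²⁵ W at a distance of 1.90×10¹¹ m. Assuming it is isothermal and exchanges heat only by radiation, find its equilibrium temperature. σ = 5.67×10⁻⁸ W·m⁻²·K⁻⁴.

T ≈ 122 K

First find the stellar flux at distance d: S = L/(4πd²) = 2.25×10²⁵/(4π·(1.90×10¹¹)²) = 49.60 W/m².
For an isothermal sphere, absorbed (1−a)S·πr² = emitted σ·4πr²·T⁴, so T⁴ = (1−a)S/(4σ).
T⁴ = 1.00·49.60/(4·5.67×10⁻⁸) = 2.187×10⁸ K⁴.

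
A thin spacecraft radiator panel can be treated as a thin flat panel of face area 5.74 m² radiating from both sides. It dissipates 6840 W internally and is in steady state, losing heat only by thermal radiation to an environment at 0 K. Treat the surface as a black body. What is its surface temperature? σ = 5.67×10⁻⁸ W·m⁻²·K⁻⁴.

T ≈ 320 K

Steady state: internal power = radiated power, P = εσA T⁴.
Radiating area A = 2·5.74 = 11.48 m².
T⁴ = P/(εσA) = 6840/(1.0·5.67×10⁻⁸·11.48) = 1.051×10¹⁰ K⁴.
T = (1.051×10¹⁰)^(1/4).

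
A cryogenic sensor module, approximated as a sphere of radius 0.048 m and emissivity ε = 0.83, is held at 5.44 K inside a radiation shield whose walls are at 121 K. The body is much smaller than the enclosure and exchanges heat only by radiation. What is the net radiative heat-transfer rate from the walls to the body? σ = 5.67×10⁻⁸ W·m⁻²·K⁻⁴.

For a small grey body in a large enclosure: P_net = εσA(T_body⁴ − T_wall⁴).
A = 4πr² = 0.02895 m²; T_body⁴ − T_wall⁴ = 875.8 − 2.144×10⁸ = -2.144×10⁸ K⁴.
|P_net| = 0.83·5.67×10⁻⁸·0.02895·2.144×10⁸.

P_net ≈ 0.292 W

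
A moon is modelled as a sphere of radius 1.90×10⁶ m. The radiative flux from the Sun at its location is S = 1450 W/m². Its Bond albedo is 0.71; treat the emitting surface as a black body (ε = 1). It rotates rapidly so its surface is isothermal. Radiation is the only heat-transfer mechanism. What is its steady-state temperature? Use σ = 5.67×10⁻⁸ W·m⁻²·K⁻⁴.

At equilibrium, absorbed power = emitted power.
Absorbing cross-section = πr² = 1.134×10¹³ m²; emitting surface = 4πr² = 4.536×10¹³ m² (ratio 4).
(1−a)S·A_cross = εσ·A_surf·T⁴  ⇒  T⁴ = (1−a)S/(4σ).
T⁴ = 0.290·1450/(4·5.67×10⁻⁸) = 1.854×10⁹ K⁴.
T = (1.854×10⁹)^(1/4).

T ≈ 208 K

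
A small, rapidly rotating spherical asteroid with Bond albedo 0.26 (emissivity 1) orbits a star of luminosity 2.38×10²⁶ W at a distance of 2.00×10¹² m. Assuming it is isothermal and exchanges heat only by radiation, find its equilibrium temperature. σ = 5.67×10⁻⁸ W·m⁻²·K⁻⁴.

First find the stellar flux at distance d: S = L/(4πd²) = 2.38×10²⁶/(4π·(2.00×10¹²)²) = 4.735 W/m².
For an isothermal sphere, absorbed (1−a)S·πr² = emitted σ·4πr²·T⁴, so T⁴ = (1−a)S/(4σ).
T⁴ = 0.740·4.735/(4·5.67×10⁻⁸) = 1.545×10⁷ K⁴.

T ≈ 62.7 K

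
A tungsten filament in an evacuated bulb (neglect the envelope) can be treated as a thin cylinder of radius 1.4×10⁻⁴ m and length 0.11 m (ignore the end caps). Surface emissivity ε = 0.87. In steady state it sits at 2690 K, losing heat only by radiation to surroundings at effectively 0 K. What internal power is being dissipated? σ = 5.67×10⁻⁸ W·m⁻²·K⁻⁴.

Steady state: P = εσA T⁴.
A = 2πrL = 9.676×10⁻⁵ m²; T⁴ = (2690)⁴ = 5.236×10¹³ K⁴.
P = 0.87 × 5.67×10⁻⁸ × 9.676×10⁻⁵ × 5.236×10¹³.

P ≈ 250 W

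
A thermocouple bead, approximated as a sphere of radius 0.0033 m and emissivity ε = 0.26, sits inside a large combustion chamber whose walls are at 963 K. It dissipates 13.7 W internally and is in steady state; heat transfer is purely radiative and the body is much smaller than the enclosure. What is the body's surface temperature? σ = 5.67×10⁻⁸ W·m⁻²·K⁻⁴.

For a small grey body in a large enclosure, net radiated power = εσA(T⁴ − T_w⁴).
Steady state: P = εσA(T⁴ − T_w⁴) with A = 4πr² = 1.368×10⁻⁴ m².
T⁴ = P/(εσA) + T_w⁴ = 13.7/(0.26·5.67×10⁻⁸·1.368×10⁻⁴) + (963)⁴
    = 6.791×10¹² + 8.600×10¹¹ = 7.651×10¹² K⁴.

T ≈ 1660 K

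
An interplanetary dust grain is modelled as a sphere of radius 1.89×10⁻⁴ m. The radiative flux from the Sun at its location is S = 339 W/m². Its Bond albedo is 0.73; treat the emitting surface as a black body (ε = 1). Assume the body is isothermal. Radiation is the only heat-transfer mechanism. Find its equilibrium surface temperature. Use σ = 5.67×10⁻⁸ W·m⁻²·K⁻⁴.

T ≈ 142 K

At equilibrium, absorbed power = emitted power.
Absorbing cross-section = πr² = 1.122×10⁻⁷ m²; emitting surface = 4πr² = 4.489×10⁻⁷ m² (ratio 4).
(1−a)S·A_cross = εσ·A_surf·T⁴  ⇒  T⁴ = (1−a)S/(4σ).
T⁴ = 0.270·339/(4·5.67×10⁻⁸) = 4.036×10⁸ K⁴.
T = (4.036×10⁸)^(1/4).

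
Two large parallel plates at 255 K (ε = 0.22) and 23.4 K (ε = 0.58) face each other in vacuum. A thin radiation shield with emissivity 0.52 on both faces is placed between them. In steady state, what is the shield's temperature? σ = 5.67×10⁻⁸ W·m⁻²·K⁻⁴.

In steady state the net flux on the hot side equals that on the cold side.
σ(T₁⁴−T_s⁴)/D₁ = σ(T_s⁴−T₂⁴)/D₂, with D₁ = 1/ε₁+1/ε_s−1 = 5.469, D₂ = 1/ε_s+1/ε₂−1 = 2.647.
Solve for T_s⁴: T_s⁴ = (D₂·T₁⁴ + D₁·T₂⁴)/(D₁+D₂) = 1.379×10⁹ K⁴.

T_s ≈ 193 K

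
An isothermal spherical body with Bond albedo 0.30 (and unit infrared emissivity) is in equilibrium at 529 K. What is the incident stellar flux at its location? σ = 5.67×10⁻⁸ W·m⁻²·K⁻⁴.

S ≈ 25400 W/m²

(1−a)S·πr² = σ·4πr²·T⁴ ⇒ S = 4σT⁴/(1−a).
S = 4·5.67×10⁻⁸·7.831×10¹⁰/0.700.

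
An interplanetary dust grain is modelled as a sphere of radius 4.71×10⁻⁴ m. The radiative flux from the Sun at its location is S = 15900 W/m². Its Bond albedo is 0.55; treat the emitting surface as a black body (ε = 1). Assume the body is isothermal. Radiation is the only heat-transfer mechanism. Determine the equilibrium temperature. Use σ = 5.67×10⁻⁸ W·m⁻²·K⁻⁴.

T ≈ 421 K

At equilibrium, absorbed power = emitted power.
Absorbing cross-section = πr² = 6.969×10⁻⁷ m²; emitting surface = 4πr² = 2.788×10⁻⁶ m² (ratio 4).
(1−a)S·A_cross = εσ·A_surf·T⁴  ⇒  T⁴ = (1−a)S/(4σ).
T⁴ = 0.450·15900/(4·5.67×10⁻⁸) = 3.155×10¹⁰ K⁴.
T = (3.155×10¹⁰)^(1/4).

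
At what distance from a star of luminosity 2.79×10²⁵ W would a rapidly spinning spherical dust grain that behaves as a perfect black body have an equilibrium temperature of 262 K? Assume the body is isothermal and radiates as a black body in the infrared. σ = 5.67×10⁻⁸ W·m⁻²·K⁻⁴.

d ≈ 4.56×10¹⁰ m

For an isothermal black-emitting sphere, (1−a)S·πr² = σ·4πr²·T⁴ ⇒ S = 4σT⁴/(1−a).
S = 4·5.67×10⁻⁸·(262)⁴/1.00 = 1069 W/m².
Flux falls as S = L/(4πd²), so d = √(L/(4πS)) = √(2.79×10²⁵/(4π·1069)).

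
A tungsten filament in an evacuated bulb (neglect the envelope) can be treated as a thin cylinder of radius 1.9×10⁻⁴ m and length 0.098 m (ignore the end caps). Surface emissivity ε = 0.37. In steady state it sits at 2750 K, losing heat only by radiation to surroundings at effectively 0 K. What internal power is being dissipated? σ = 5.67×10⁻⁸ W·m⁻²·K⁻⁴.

P ≈ 140 W

Steady state: P = εσA T⁴.
A = 2πrL = 1.170×10⁻⁴ m²; T⁴ = (2750)⁴ = 5.719×10¹³ K⁴.
P = 0.37 × 5.67×10⁻⁸ × 1.170×10⁻⁴ × 5.719×10¹³.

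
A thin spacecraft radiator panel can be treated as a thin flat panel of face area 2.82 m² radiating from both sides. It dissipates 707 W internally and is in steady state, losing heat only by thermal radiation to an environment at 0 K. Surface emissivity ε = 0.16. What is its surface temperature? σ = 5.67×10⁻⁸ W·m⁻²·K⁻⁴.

T ≈ 343 K

Steady state: internal power = radiated power, P = εσA T⁴.
Radiating area A = 2·2.82 = 5.640 m².
T⁴ = P/(εσA) = 707/(0.16·5.67×10⁻⁸·5.640) = 1.382×10¹⁰ K⁴.
T = (1.382×10¹⁰)^(1/4).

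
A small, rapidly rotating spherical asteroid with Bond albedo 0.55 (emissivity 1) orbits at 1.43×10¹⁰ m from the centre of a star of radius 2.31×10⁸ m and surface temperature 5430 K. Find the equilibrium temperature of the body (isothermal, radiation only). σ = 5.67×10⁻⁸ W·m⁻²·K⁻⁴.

The star's surface emits σT_*⁴; at distance d the flux is S = σT_*⁴(R_*/d)².
S = 5.67×10⁻⁸·(5430)⁴·(2.31×10⁸/1.43×10¹⁰)² = 12860 W/m².
For an isothermal sphere T⁴ = (1−a)S/(4σ) = 2.552×10¹⁰ K⁴.

T ≈ 400 K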